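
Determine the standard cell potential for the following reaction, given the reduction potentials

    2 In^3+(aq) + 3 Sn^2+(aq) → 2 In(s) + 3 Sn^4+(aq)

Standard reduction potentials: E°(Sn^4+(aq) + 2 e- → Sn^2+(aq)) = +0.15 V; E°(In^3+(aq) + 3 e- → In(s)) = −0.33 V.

In^3+(aq) gains electrons, so the In³⁺/In couple is the cathode; the Sn⁴⁺/Sn²⁺ couple is the anode.
E°cell = E°(cathode) − E°(anode) = −0.33 − (+0.15) = −0.48 V.

−0.48 V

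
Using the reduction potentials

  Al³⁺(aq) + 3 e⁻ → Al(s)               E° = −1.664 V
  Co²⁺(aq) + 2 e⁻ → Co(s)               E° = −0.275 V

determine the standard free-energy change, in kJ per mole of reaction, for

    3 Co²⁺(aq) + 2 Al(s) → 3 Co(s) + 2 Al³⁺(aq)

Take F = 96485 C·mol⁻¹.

In the reaction as written Co²⁺(aq) is reduced, so the Co²⁺/Co couple is the cathode and Al³⁺/Al is the anode.
E°cell = −0.275 − (−1.664) = +1.389 V; balancing electrons gives n = 6.
ΔG° = −nFE°cell = −(6)(96485)(+1.389) J/mol = −804 kJ/mol.

−804 kJ/mol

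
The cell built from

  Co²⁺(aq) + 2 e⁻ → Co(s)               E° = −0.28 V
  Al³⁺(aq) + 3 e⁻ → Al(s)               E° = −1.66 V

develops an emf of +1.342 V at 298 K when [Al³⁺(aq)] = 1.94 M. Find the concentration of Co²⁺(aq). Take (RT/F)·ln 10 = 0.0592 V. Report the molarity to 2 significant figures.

The Co²⁺/Co couple has the larger reduction potential, so it is the cathode: E°cell = −0.28 − (−1.66) = +1.38 V and n = 6.
From the Nernst equation, log Q = n(E° − E)/0.0592 = 6·(+1.38 − (+1.342))/0.0592 = 3.851.
Balancing electrons gives 3 Co²⁺(aq) + 2 Al(s) → 3 Co(s) + 2 Al³⁺(aq); thus Q = [Al³⁺(aq)]^2 / [Co²⁺(aq)]^3.
Solving for the unknown gives log [Co²⁺(aq)] = −1.092, so [Co²⁺(aq)] ≈ 0.081 M.

0.081 M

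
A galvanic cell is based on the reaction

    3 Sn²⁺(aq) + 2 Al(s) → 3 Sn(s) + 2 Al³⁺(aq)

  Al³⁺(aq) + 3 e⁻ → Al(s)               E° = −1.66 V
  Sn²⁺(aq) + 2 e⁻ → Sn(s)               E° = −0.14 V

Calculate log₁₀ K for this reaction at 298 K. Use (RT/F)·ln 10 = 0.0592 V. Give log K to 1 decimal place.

log K = 154.1

The Sn²⁺/Sn couple is reduced (cathode); E°cell = −0.14 − (−1.66) = +1.52 V with n = 6.
At equilibrium E = 0, so log K = nE°cell / 0.0592 = (6)(+1.52) / 0.0592 = 154.1.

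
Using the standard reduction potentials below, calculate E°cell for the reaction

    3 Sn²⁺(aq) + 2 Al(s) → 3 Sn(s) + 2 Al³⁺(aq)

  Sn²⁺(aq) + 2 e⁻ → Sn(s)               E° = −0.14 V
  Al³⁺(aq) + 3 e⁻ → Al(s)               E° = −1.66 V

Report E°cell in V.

In the reaction as written, Sn²⁺(aq) is reduced (cathode) and Al³⁺(aq) is produced by oxidation at the anode.
E°cell = E°(cathode) − E°(anode) = −0.14 − (−1.66) = +1.52 V.
The positive value indicates the reaction is spontaneous as written.

+1.52 V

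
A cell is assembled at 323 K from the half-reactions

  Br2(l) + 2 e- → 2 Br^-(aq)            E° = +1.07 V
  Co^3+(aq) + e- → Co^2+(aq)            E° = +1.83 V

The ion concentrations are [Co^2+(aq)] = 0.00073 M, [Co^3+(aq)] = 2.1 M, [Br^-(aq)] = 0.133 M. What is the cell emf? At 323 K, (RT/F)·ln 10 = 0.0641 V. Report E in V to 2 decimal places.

Co³⁺/Co²⁺ is reduced (cathode, E° = +1.83 V) and Br₂/Br⁻ is oxidized (anode).
E°cell = E°cat − E°an = +1.83 − (+1.07) = +0.76 V; n = 2.
Balancing gives 2 Co^3+(aq) + 2 Br^-(aq) → 2 Co^2+(aq) + Br2(l); hence Q = [Co^2+(aq)]^2 / ([Co^3+(aq)]^2·[Br^-(aq)]^2) = 6.83×10^−6 (log Q = −5.165).
E = E° − (0.0641/n)·log Q = +0.76 − (0.0641/2)(−5.165) = +0.93 V.

+0.93 V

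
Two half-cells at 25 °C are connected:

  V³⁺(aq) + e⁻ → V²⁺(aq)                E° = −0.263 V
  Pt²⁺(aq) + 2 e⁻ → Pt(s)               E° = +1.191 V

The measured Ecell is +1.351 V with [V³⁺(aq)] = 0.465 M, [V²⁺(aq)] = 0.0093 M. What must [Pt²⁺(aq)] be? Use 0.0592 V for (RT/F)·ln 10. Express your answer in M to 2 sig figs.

With Pt²⁺/Pt at the cathode and V³⁺/V²⁺ at the anode, E°cell = +1.191 − (−0.263) = +1.454 V (n = 2).
Since E = E° − (0.0592/n)·log Q, log Q = n(E° − E)/0.0592 = 3.480.
The balanced reaction is Pt²⁺(aq) + 2 V²⁺(aq) → Pt(s) + 2 V³⁺(aq), so Q = [V³⁺(aq)]^2 / ([Pt²⁺(aq)]·[V²⁺(aq)]^2).
Isolating [Pt²⁺(aq)] in Q = 10^{3.480} yields log [Pt²⁺(aq)] = −0.082, i.e. 0.83 M.

0.83 M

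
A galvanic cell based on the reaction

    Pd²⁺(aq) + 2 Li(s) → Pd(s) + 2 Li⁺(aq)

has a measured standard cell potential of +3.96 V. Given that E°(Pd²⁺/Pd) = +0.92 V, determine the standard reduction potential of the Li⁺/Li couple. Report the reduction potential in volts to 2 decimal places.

−3.04 V

In the reaction as written the Pd²⁺/Pd couple is reduced (cathode) and Li⁺/Li is oxidized (anode), so E°cell = E°(Pd²⁺/Pd) − E°(Li⁺/Li).
E°(Li⁺/Li) = E°(cathode) − E°cell = +0.92 − (+3.96) = −3.04 V.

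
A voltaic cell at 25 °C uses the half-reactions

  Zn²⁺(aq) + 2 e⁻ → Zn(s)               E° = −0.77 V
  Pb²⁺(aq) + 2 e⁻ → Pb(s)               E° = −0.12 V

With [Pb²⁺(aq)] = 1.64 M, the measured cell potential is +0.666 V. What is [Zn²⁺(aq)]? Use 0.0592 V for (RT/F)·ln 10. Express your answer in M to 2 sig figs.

The Pb²⁺/Pb couple has the larger reduction potential, so it is the cathode: E°cell = −0.12 − (−0.77) = +0.65 V and n = 2.
From the Nernst equation, log Q = n(E° − E)/0.0592 = 2·(+0.65 − (+0.666))/0.0592 = −0.541.
For Pb²⁺(aq) + Zn(s) → Pb(s) + Zn²⁺(aq), the reaction quotient is Q = [Zn²⁺(aq)] / [Pb²⁺(aq)].
Solving for the unknown gives log [Zn²⁺(aq)] = −0.326, so [Zn²⁺(aq)] ≈ 0.47 M.

0.47 M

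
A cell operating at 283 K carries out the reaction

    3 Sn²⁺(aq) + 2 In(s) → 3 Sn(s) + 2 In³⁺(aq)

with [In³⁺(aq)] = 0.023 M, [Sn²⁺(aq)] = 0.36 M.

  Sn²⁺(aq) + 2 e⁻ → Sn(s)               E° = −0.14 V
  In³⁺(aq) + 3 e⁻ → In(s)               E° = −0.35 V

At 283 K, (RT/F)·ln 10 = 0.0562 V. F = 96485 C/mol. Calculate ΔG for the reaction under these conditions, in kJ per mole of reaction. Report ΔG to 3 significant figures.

With Sn²⁺/Sn reduced at the cathode, E°cell = −0.14 − (−0.35) = +0.21 V and n = 6.
Here Q = [In³⁺(aq)]^2 / [Sn²⁺(aq)]^3 = 0.0113 (log Q = −1.945), giving E = +0.21 − (0.0562/6)·(−1.945) = +0.2282 V.
Then ΔG = −nFE = −6 × 96485 × +0.2282 J/mol = −132 kJ/mol.

−132 kJ/mol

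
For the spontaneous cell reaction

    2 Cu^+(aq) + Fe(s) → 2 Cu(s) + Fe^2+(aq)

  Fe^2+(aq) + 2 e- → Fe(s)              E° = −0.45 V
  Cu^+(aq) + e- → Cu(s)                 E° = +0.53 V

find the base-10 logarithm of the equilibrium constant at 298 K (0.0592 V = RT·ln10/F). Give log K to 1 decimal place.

The Cu⁺/Cu couple is reduced (cathode); E°cell = +0.53 − (−0.45) = +0.98 V with n = 2.
At equilibrium E = 0, so log K = nE°cell / 0.0592 = (2)(+0.98) / 0.0592 = 33.1.

log K = 33.1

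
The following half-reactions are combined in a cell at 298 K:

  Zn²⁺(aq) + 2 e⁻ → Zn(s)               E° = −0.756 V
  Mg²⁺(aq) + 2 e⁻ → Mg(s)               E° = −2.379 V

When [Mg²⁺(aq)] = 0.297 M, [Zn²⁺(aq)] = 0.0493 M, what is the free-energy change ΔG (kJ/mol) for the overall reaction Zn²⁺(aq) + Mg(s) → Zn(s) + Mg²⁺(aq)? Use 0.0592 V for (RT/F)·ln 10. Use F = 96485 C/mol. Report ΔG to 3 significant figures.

−309 kJ/mol

With Zn²⁺/Zn reduced at the cathode, E°cell = −0.756 − (−2.379) = +1.623 V and n = 2.
Q = [Mg²⁺(aq)] / [Zn²⁺(aq)] = 6.02, so log Q = 0.780 and E = +1.623 − (0.0592/2)(0.780) = +1.5999 V.
Finally ΔG = −nFE = −(2)(96485 C/mol)(+1.5999 V) = −309 kJ/mol.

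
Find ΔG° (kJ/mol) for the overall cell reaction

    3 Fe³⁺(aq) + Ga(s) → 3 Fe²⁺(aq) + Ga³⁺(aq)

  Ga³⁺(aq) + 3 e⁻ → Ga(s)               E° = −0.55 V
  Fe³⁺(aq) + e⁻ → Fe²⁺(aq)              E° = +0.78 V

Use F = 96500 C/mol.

In the reaction as written Fe³⁺(aq) is reduced, so the Fe³⁺/Fe²⁺ couple is the cathode and Ga³⁺/Ga is the anode.
E°cell = +0.78 − (−0.55) = +1.33 V; balancing electrons gives n = 3.
ΔG° = −nFE°cell = −(3)(96500)(+1.33) J/mol = −385 kJ/mol.

−385 kJ/mol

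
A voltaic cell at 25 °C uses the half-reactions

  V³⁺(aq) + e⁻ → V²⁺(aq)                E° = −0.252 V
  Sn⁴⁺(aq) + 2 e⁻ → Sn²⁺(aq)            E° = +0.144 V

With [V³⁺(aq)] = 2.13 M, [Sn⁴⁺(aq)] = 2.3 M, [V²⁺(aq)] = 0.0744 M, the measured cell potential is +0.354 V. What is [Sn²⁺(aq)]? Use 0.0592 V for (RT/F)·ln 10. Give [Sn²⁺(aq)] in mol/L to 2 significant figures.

0.074 M

With Sn⁴⁺/Sn²⁺ at the cathode and V³⁺/V²⁺ at the anode, E°cell = +0.144 − (−0.252) = +0.396 V (n = 2).
Rearranging E = E° − (0.0592/n)·log Q gives log Q = 2(+0.396 − (+0.354))/0.0592 = 1.419.
For Sn⁴⁺(aq) + 2 V²⁺(aq) → Sn²⁺(aq) + 2 V³⁺(aq), the reaction quotient is Q = ([Sn²⁺(aq)]·[V³⁺(aq)]^2) / ([Sn⁴⁺(aq)]·[V²⁺(aq)]^2).
Substituting the known concentrations and solving, log [Sn²⁺(aq)] = −1.133 and [Sn²⁺(aq)] = 0.074 M.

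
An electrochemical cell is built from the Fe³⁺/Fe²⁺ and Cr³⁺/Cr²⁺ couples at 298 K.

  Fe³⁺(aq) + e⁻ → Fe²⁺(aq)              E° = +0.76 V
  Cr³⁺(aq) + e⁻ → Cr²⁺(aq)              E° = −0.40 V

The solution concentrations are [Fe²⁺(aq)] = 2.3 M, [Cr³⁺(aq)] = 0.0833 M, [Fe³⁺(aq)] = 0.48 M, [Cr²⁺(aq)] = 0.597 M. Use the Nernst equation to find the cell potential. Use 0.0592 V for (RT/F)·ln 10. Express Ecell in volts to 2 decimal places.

Fe³⁺/Fe²⁺ is reduced (cathode, E° = +0.76 V) and Cr³⁺/Cr²⁺ is oxidized (anode).
E°cell = E°cat − E°an = +0.76 − (−0.40) = +1.16 V; n = 1.
The balanced reaction is Fe³⁺(aq) + Cr²⁺(aq) → Fe²⁺(aq) + Cr³⁺(aq), so Q = ([Fe²⁺(aq)]·[Cr³⁺(aq)]) / ([Fe³⁺(aq)]·[Cr²⁺(aq)]) = 0.669 and log Q = −0.175.
E = E° − (0.0592/n)·log Q = +1.16 − (0.0592/1)(−0.175) = +1.17 V.

+1.17 V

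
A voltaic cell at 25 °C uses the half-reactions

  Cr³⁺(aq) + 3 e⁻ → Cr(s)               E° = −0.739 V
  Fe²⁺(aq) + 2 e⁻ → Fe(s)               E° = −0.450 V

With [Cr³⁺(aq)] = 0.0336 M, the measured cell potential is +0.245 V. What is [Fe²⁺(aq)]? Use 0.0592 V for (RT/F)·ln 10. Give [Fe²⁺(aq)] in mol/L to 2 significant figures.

With Fe²⁺/Fe at the cathode and Cr³⁺/Cr at the anode, E°cell = −0.450 − (−0.739) = +0.289 V (n = 6).
From the Nernst equation, log Q = n(E° − E)/0.0592 = 6·(+0.289 − (+0.245))/0.0592 = 4.459.
Balancing electrons gives 3 Fe²⁺(aq) + 2 Cr(s) → 3 Fe(s) + 2 Cr³⁺(aq); thus Q = [Cr³⁺(aq)]^2 / [Fe²⁺(aq)]^3.
Substituting the known concentrations and solving, log [Fe²⁺(aq)] = −2.469 and [Fe²⁺(aq)] = 0.0034 M.

0.0034 M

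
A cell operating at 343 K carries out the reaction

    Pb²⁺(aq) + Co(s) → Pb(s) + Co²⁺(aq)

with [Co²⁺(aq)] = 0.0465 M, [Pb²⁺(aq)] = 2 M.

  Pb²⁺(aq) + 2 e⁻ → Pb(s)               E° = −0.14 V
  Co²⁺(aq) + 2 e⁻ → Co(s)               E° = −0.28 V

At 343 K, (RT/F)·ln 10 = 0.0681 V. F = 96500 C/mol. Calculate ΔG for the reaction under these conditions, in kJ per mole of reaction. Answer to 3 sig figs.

With Pb²⁺/Pb reduced at the cathode, E°cell = −0.14 − (−0.28) = +0.14 V and n = 2.
The reaction quotient is [Co²⁺(aq)] / [Pb²⁺(aq)] = 0.0232; by Nernst, E = +0.14 − (0.0681/2)(−1.634) = +0.1956 V.
Finally ΔG = −nFE = −(2)(96500 C/mol)(+0.1956 V) = −37.8 kJ/mol.

−37.8 kJ/mol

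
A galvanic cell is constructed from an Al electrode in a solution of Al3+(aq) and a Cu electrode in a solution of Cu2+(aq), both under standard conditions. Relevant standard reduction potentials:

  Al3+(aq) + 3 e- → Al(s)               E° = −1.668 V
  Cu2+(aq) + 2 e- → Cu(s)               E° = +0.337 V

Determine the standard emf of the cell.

The Cu²⁺/Cu couple has the higher E°, so Cu ion is reduced (cathode) and Al is oxidized (anode).
E°cell = E°(cathode) − E°(anode) = +0.337 − (−1.668) = +2.005 V.

+2.005 V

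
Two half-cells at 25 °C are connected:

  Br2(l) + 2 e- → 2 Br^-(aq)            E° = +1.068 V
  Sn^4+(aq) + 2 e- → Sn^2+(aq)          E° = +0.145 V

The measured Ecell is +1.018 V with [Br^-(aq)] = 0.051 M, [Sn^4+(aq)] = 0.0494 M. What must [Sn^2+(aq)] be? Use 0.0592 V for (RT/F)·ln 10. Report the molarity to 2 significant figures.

0.21 M

With Br₂/Br⁻ at the cathode and Sn⁴⁺/Sn²⁺ at the anode, E°cell = +1.068 − (+0.145) = +0.923 V (n = 2).
Rearranging E = E° − (0.0592/n)·log Q gives log Q = 2(+0.923 − (+1.018))/0.0592 = −3.209.
The balanced reaction is Br2(l) + Sn^2+(aq) → 2 Br^-(aq) + Sn^4+(aq), so Q = ([Br^-(aq)]^2·[Sn^4+(aq)]) / [Sn^2+(aq)].
Isolating [Sn^2+(aq)] in Q = 10^{−3.209} yields log [Sn^2+(aq)] = −0.682, i.e. 0.21 M.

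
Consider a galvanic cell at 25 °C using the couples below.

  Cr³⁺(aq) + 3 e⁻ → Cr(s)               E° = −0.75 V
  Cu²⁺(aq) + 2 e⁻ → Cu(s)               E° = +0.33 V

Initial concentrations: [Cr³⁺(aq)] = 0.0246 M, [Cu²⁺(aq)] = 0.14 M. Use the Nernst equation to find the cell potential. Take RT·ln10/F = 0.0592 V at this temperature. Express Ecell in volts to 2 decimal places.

Since E°(Cu²⁺/Cu) > E°(Cr³⁺/Cr), Cu²⁺/Cu serves as the cathode.
E°cell = +0.33 − (−0.75) = +1.08 V, with n = 6 electrons transferred.
The balanced reaction is 3 Cu²⁺(aq) + 2 Cr(s) → 3 Cu(s) + 2 Cr³⁺(aq), so Q = [Cr³⁺(aq)]^2 / [Cu²⁺(aq)]^3 = 0.221 and log Q = −0.657.
E = E° − (0.0592/n)·log Q = +1.08 − (0.0592/6)(−0.657) = +1.09 V.

+1.09 V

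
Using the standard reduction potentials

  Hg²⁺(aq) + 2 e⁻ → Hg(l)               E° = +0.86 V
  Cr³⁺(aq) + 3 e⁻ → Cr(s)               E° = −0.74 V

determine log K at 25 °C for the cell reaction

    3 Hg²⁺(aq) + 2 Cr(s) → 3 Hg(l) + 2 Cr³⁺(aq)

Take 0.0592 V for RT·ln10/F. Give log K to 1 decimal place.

The Hg²⁺/Hg couple is reduced (cathode); E°cell = +0.86 − (−0.74) = +1.60 V with n = 6.
At equilibrium E = 0, so log K = nE°cell / 0.0592 = (6)(+1.60) / 0.0592 = 162.2.

log K = 162.2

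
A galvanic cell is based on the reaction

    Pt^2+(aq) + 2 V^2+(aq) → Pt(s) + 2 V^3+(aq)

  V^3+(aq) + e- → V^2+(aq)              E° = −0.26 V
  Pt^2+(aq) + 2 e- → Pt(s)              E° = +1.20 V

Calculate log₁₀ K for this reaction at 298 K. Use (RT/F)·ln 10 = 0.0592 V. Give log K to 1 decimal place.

log K = 49.3

The Pt²⁺/Pt couple is reduced (cathode); E°cell = +1.20 − (−0.26) = +1.46 V with n = 2.
At equilibrium E = 0, so log K = nE°cell / 0.0592 = (2)(+1.46) / 0.0592 = 49.3.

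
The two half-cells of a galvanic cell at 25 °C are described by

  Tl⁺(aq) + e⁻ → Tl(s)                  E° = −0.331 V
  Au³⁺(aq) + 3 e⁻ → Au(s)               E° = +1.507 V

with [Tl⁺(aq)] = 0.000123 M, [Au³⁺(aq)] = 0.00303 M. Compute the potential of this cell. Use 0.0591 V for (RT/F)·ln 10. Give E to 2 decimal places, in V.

The Au³⁺/Au couple has the more positive E°, so it is the cathode; Tl⁺/Tl is the anode.
E°cell = +1.507 − (−0.331) = +1.838 V, with n = 3 electrons transferred.
The balanced reaction is Au³⁺(aq) + 3 Tl(s) → Au(s) + 3 Tl⁺(aq), so Q = [Tl⁺(aq)]^3 / [Au³⁺(aq)] = 6.14×10^−10 and log Q = −9.212.
E = E° − (0.0591/n)·log Q = +1.838 − (0.0591/3)(−9.212) = +2.02 V.

+2.02 V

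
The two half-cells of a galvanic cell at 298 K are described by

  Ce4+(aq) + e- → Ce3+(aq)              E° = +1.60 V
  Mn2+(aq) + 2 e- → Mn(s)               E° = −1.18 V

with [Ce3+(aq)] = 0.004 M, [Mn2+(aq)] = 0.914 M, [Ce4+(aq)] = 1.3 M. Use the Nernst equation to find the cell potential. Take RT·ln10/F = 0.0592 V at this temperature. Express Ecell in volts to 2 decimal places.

+2.93 V

Since E°(Ce⁴⁺/Ce³⁺) > E°(Mn²⁺/Mn), Ce⁴⁺/Ce³⁺ serves as the cathode.
E°cell = +1.60 − (−1.18) = +2.78 V, with n = 2 electrons transferred.
For the overall reaction 2 Ce4+(aq) + Mn(s) → 2 Ce3+(aq) + Mn2+(aq), Q = ([Ce3+(aq)]^2·[Mn2+(aq)]) / [Ce4+(aq)]^2 = 8.65×10^−6, giving log Q = −5.063.
E = E° − (0.0592/n)·log Q = +2.78 − (0.0592/2)(−5.063) = +2.93 V.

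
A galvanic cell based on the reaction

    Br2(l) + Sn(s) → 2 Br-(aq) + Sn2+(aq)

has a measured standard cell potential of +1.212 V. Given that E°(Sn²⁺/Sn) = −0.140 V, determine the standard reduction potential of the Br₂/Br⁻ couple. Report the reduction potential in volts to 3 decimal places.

+1.072 V

In the reaction as written the Br₂/Br⁻ couple is reduced (cathode) and Sn²⁺/Sn is oxidized (anode), so E°cell = E°(Br₂/Br⁻) − E°(Sn²⁺/Sn).
E°(Br₂/Br⁻) = E°cell + E°(anode) = +1.212 + (−0.140) = +1.072 V.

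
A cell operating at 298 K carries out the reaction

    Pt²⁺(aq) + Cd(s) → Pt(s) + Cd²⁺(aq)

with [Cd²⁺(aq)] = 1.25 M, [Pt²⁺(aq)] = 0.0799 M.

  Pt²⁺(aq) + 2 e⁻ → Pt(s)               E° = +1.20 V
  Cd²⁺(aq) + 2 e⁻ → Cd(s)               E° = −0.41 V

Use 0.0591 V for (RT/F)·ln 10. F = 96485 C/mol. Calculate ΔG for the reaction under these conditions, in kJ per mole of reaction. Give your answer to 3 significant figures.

The standard cell potential is +1.20 − (−0.41) = +1.61 V, with n = 2 electrons in the balanced equation.
Q = [Cd²⁺(aq)] / [Pt²⁺(aq)] = 15.6, so log Q = 1.194 and E = +1.61 − (0.0591/2)(1.194) = +1.5747 V.
Then ΔG = −nFE = −2 × 96485 × +1.5747 J/mol = −304 kJ/mol.

−304 kJ/mol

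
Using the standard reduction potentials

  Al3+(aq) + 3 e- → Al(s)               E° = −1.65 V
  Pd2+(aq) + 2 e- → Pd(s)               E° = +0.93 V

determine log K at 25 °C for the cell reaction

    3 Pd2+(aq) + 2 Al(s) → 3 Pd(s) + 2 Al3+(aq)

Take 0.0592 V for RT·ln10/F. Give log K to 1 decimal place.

log K = 261.5

The Pd²⁺/Pd couple is reduced (cathode); E°cell = +0.93 − (−1.65) = +2.58 V with n = 6.
At equilibrium E = 0, so log K = nE°cell / 0.0592 = (6)(+2.58) / 0.0592 = 261.5.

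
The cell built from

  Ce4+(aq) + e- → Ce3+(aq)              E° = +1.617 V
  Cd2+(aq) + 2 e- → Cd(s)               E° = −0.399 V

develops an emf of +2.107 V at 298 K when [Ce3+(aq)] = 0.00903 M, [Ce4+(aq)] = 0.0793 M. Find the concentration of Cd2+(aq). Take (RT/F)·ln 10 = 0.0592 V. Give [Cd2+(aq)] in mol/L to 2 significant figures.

0.065 M

The Ce⁴⁺/Ce³⁺ couple has the larger reduction potential, so it is the cathode: E°cell = +1.617 − (−0.399) = +2.016 V and n = 2.
From the Nernst equation, log Q = n(E° − E)/0.0592 = 2·(+2.016 − (+2.107))/0.0592 = −3.074.
Balancing electrons gives 2 Ce4+(aq) + Cd(s) → 2 Ce3+(aq) + Cd2+(aq); thus Q = ([Ce3+(aq)]^2·[Cd2+(aq)]) / [Ce4+(aq)]^2.
Substituting the known concentrations and solving, log [Cd2+(aq)] = −1.187 and [Cd2+(aq)] = 0.065 M.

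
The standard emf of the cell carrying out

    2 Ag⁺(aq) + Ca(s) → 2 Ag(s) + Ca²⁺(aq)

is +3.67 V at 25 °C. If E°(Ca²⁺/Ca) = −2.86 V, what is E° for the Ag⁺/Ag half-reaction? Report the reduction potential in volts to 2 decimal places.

In the reaction as written the Ag⁺/Ag couple is reduced (cathode) and Ca²⁺/Ca is oxidized (anode), so E°cell = E°(Ag⁺/Ag) − E°(Ca²⁺/Ca).
E°(Ag⁺/Ag) = E°cell + E°(anode) = +3.67 + (−2.86) = +0.81 V.

+0.81 V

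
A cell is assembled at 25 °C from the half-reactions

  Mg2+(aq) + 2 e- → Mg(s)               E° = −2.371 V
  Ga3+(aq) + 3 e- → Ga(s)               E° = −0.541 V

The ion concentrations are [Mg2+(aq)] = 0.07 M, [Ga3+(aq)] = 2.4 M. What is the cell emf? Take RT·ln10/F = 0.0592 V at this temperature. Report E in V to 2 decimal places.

+1.87 V

The Ga³⁺/Ga couple has the more positive E°, so it is the cathode; Mg²⁺/Mg is the anode.
E°cell = −0.541 − (−2.371) = +1.830 V, with n = 6 electrons transferred.
The balanced reaction is 2 Ga3+(aq) + 3 Mg(s) → 2 Ga(s) + 3 Mg2+(aq), so Q = [Mg2+(aq)]^3 / [Ga3+(aq)]^2 = 5.95×10^−5 and log Q = −4.225.
E = E° − (0.0592/n)·log Q = +1.830 − (0.0592/6)(−4.225) = +1.87 V.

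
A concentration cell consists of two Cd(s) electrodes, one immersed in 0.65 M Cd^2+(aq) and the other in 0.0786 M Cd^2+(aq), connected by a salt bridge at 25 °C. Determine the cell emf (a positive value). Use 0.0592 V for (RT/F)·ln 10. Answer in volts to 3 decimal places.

For a concentration cell E°cell = 0, since both electrodes use the same couple.
The compartment with the higher Cd^2+(aq) concentration (0.65 M) acts as the cathode; ions are reduced there and produced at the dilute (0.0786 M) anode.
With n = 2, Ecell = −(0.0592/2)·log([dilute]/[conc]) = −(0.0592/2)·log(0.0786/0.65) = +0.027 V.

0.027 V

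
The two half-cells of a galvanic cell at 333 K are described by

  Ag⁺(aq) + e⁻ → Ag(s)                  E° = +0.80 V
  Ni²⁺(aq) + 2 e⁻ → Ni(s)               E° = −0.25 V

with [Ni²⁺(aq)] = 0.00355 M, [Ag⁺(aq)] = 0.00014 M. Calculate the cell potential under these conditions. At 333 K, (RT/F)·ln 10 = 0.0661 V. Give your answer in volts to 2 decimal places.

Since E°(Ag⁺/Ag) > E°(Ni²⁺/Ni), Ag⁺/Ag serves as the cathode.
E°cell = E°cat − E°an = +0.80 − (−0.25) = +1.05 V; n = 2.
Balancing gives 2 Ag⁺(aq) + Ni(s) → 2 Ag(s) + Ni²⁺(aq); hence Q = [Ni²⁺(aq)] / [Ag⁺(aq)]^2 = 1.81×10^5 (log Q = 5.258).
By the Nernst equation, E = +1.05 − (0.0661/2)·(5.258) = +0.88 V.

+0.88 V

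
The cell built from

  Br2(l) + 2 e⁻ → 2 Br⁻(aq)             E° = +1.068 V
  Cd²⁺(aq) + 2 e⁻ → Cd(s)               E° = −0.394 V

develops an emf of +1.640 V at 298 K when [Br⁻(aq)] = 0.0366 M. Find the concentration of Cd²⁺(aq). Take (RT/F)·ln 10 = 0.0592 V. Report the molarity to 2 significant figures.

The Br₂/Br⁻ couple has the larger reduction potential, so it is the cathode: E°cell = +1.068 − (−0.394) = +1.462 V and n = 2.
Rearranging E = E° − (0.0592/n)·log Q gives log Q = 2(+1.462 − (+1.640))/0.0592 = −6.014.
For Br2(l) + Cd(s) → 2 Br⁻(aq) + Cd²⁺(aq), the reaction quotient is Q = [Br⁻(aq)]^2·[Cd²⁺(aq)].
Substituting the known concentrations and solving, log [Cd²⁺(aq)] = −3.141 and [Cd²⁺(aq)] = 0.00072 M.

0.00072 M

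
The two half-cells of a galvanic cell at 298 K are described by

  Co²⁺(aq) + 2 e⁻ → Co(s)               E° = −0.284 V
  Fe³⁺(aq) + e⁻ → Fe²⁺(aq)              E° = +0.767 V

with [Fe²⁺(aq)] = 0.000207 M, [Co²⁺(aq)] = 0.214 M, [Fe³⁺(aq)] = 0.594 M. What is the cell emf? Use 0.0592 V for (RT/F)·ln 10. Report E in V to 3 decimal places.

Since E°(Fe³⁺/Fe²⁺) > E°(Co²⁺/Co), Fe³⁺/Fe²⁺ serves as the cathode.
The standard potential is +0.767 − (−0.284) = +1.051 V and the balanced reaction transfers n = 2 electrons.
Balancing gives 2 Fe³⁺(aq) + Co(s) → 2 Fe²⁺(aq) + Co²⁺(aq); hence Q = ([Fe²⁺(aq)]^2·[Co²⁺(aq)]) / [Fe³⁺(aq)]^2 = 2.6×10^−8 (log Q = −7.585).
Applying E = E° − (RT ln10/nF)·log Q gives +1.051 − (0.0592/2)(−7.585) = +1.276 V.

+1.276 V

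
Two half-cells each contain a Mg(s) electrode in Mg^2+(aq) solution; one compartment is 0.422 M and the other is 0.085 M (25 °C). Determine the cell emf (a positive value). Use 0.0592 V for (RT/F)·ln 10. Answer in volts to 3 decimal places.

0.021 V

For a concentration cell E°cell = 0, since both electrodes use the same couple.
The compartment with the higher Mg^2+(aq) concentration (0.422 M) acts as the cathode; ions are reduced there and produced at the dilute (0.085 M) anode.
With n = 2, Ecell = −(0.0592/2)·log([dilute]/[conc]) = −(0.0592/2)·log(0.085/0.422) = +0.021 V.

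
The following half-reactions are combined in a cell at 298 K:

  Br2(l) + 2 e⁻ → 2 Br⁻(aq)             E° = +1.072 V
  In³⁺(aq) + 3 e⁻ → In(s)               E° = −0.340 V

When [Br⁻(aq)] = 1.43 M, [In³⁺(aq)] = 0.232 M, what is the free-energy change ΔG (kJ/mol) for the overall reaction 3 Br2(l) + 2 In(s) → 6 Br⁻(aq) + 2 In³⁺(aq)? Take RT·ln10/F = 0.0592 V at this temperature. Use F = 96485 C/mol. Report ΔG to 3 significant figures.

−819 kJ/mol

The standard cell potential is +1.072 − (−0.340) = +1.412 V, with n = 6 electrons in the balanced equation.
The reaction quotient is [Br⁻(aq)]^6·[In³⁺(aq)]^2 = 0.46; by Nernst, E = +1.412 − (0.0592/6)(−0.337) = +1.4153 V.
ΔG = −nFE = −(6)(96485)(+1.4153) J/mol = −819 kJ/mol.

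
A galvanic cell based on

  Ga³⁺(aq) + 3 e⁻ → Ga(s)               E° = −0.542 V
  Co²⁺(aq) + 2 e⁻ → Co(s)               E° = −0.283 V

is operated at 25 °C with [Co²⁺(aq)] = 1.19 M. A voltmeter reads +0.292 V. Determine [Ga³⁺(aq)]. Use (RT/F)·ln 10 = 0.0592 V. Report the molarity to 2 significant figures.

0.028 M

The Co²⁺/Co couple has the larger reduction potential, so it is the cathode: E°cell = −0.283 − (−0.542) = +0.259 V and n = 6.
Since E = E° − (0.0592/n)·log Q, log Q = n(E° − E)/0.0592 = −3.345.
Balancing electrons gives 3 Co²⁺(aq) + 2 Ga(s) → 3 Co(s) + 2 Ga³⁺(aq); thus Q = [Ga³⁺(aq)]^2 / [Co²⁺(aq)]^3.
Substituting the known concentrations and solving, log [Ga³⁺(aq)] = −1.559 and [Ga³⁺(aq)] = 0.028 M.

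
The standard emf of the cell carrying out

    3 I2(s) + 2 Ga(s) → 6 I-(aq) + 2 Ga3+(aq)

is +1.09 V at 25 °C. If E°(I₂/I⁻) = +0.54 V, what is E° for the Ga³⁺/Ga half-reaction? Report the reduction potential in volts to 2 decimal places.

In the reaction as written the I₂/I⁻ couple is reduced (cathode) and Ga³⁺/Ga is oxidized (anode), so E°cell = E°(I₂/I⁻) − E°(Ga³⁺/Ga).
E°(Ga³⁺/Ga) = E°(cathode) − E°cell = +0.54 − (+1.09) = −0.55 V.

−0.55 V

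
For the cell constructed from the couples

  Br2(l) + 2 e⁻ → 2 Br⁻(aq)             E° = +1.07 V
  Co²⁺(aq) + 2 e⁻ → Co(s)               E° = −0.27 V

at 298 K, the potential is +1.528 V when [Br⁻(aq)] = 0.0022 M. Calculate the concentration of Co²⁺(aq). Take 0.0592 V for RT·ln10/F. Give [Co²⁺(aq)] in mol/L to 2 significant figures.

The Br₂/Br⁻ couple has the larger reduction potential, so it is the cathode: E°cell = +1.07 − (−0.27) = +1.34 V and n = 2.
Since E = E° − (0.0592/n)·log Q, log Q = n(E° − E)/0.0592 = −6.351.
Balancing electrons gives Br2(l) + Co(s) → 2 Br⁻(aq) + Co²⁺(aq); thus Q = [Br⁻(aq)]^2·[Co²⁺(aq)].
Solving for the unknown gives log [Co²⁺(aq)] = −1.036, so [Co²⁺(aq)] ≈ 0.092 M.

0.092 M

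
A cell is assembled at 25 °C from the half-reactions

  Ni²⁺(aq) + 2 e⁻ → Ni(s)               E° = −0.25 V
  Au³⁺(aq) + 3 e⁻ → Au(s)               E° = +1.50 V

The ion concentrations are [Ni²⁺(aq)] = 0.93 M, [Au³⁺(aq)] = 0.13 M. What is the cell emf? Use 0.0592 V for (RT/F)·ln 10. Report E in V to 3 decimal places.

+1.733 V

Au³⁺/Au is reduced (cathode, E° = +1.50 V) and Ni²⁺/Ni is oxidized (anode).
The standard potential is +1.50 − (−0.25) = +1.75 V and the balanced reaction transfers n = 6 electrons.
The balanced reaction is 2 Au³⁺(aq) + 3 Ni(s) → 2 Au(s) + 3 Ni²⁺(aq), so Q = [Ni²⁺(aq)]^3 / [Au³⁺(aq)]^2 = 47.6 and log Q = 1.678.
Applying E = E° − (RT ln10/nF)·log Q gives +1.75 − (0.0592/6)(1.678) = +1.733 V.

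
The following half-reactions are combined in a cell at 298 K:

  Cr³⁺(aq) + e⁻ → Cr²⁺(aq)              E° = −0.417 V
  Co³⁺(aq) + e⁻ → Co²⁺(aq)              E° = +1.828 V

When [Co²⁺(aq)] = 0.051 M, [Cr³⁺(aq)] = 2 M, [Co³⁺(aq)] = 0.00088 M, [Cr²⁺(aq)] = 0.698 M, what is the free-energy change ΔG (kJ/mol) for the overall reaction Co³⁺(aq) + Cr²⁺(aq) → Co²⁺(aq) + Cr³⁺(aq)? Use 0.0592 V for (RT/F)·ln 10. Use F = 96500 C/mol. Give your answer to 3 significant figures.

−204 kJ/mol

The standard cell potential is +1.828 − (−0.417) = +2.245 V, with n = 1 electron in the balanced equation.
The reaction quotient is ([Co²⁺(aq)]·[Cr³⁺(aq)]) / ([Co³⁺(aq)]·[Cr²⁺(aq)]) = 166; by Nernst, E = +2.245 − (0.0592/1)(2.220) = +2.1136 V.
ΔG = −nFE = −(1)(96500)(+2.1136) J/mol = −204 kJ/mol.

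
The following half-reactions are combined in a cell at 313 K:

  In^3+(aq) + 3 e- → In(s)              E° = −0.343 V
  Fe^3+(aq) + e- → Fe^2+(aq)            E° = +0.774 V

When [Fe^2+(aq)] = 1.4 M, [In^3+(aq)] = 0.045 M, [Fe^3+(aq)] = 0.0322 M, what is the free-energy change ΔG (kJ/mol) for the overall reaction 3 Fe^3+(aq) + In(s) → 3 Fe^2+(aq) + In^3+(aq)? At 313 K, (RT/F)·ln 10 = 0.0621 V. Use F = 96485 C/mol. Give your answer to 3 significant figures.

E°cell = +0.774 − (−0.343) = +1.117 V; the balanced reaction transfers n = 3 electrons.
The reaction quotient is ([Fe^2+(aq)]^3·[In^3+(aq)]) / [Fe^3+(aq)]^3 = 3.7×10^3; by Nernst, E = +1.117 − (0.0621/3)(3.568) = +1.0431 V.
Finally ΔG = −nFE = −(3)(96485 C/mol)(+1.0431 V) = −302 kJ/mol.

−302 kJ/mol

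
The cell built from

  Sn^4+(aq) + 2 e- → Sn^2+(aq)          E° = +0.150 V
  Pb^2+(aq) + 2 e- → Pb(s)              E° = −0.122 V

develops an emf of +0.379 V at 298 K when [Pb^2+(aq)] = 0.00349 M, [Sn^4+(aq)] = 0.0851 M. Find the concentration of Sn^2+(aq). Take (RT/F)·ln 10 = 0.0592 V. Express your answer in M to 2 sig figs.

0.0059 M

The Sn⁴⁺/Sn²⁺ couple has the larger reduction potential, so it is the cathode: E°cell = +0.150 − (−0.122) = +0.272 V and n = 2.
Since E = E° − (0.0592/n)·log Q, log Q = n(E° − E)/0.0592 = −3.615.
For Sn^4+(aq) + Pb(s) → Sn^2+(aq) + Pb^2+(aq), the reaction quotient is Q = ([Sn^2+(aq)]·[Pb^2+(aq)]) / [Sn^4+(aq)].
Substituting the known concentrations and solving, log [Sn^2+(aq)] = −2.228 and [Sn^2+(aq)] = 0.0059 M.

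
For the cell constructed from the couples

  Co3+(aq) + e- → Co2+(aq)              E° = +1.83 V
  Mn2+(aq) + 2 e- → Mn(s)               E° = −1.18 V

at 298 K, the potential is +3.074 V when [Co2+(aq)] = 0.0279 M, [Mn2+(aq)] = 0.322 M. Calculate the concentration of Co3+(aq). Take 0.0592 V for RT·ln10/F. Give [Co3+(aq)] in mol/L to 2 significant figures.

With Co³⁺/Co²⁺ at the cathode and Mn²⁺/Mn at the anode, E°cell = +1.83 − (−1.18) = +3.01 V (n = 2).
Since E = E° − (0.0592/n)·log Q, log Q = n(E° − E)/0.0592 = −2.162.
The balanced reaction is 2 Co3+(aq) + Mn(s) → 2 Co2+(aq) + Mn2+(aq), so Q = ([Co2+(aq)]^2·[Mn2+(aq)]) / [Co3+(aq)]^2.
Solving for the unknown gives log [Co3+(aq)] = −0.719, so [Co3+(aq)] ≈ 0.19 M.

0.19 M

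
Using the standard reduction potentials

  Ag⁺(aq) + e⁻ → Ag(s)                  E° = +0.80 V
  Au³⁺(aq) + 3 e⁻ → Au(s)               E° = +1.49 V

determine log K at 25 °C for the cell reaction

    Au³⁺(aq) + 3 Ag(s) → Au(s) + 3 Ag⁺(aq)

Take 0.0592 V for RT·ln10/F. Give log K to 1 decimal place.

The Au³⁺/Au couple is reduced (cathode); E°cell = +1.49 − (+0.80) = +0.69 V with n = 3.
At equilibrium E = 0, so log K = nE°cell / 0.0592 = (3)(+0.69) / 0.0592 = 35.0.

log K = 35.0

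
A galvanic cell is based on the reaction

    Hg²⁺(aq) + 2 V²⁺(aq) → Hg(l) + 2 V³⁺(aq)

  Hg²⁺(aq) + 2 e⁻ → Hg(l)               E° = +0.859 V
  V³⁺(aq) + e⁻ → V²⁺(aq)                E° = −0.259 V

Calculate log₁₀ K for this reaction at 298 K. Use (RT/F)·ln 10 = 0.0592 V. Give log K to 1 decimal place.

log K = 37.8

The Hg²⁺/Hg couple is reduced (cathode); E°cell = +0.859 − (−0.259) = +1.118 V with n = 2.
At equilibrium E = 0, so log K = nE°cell / 0.0592 = (2)(+1.118) / 0.0592 = 37.8.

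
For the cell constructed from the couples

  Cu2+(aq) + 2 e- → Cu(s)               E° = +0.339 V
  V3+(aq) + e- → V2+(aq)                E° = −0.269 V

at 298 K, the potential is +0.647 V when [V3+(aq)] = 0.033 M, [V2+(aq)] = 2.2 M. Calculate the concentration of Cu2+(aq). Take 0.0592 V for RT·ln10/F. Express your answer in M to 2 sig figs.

0.0047 M

Cu²⁺/Cu is the cathode (higher E°); E°cell = +0.339 − (−0.269) = +0.608 V with n = 2.
Since E = E° − (0.0592/n)·log Q, log Q = n(E° − E)/0.0592 = −1.318.
For Cu2+(aq) + 2 V2+(aq) → Cu(s) + 2 V3+(aq), the reaction quotient is Q = [V3+(aq)]^2 / ([Cu2+(aq)]·[V2+(aq)]^2).
Substituting the known concentrations and solving, log [Cu2+(aq)] = −2.330 and [Cu2+(aq)] = 0.0047 M.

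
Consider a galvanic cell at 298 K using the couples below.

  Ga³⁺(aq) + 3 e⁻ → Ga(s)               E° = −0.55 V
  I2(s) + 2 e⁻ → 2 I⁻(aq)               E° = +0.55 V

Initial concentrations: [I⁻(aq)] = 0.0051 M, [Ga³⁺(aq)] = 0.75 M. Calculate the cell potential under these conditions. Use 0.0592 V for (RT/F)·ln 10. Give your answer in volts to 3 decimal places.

I₂/I⁻ is reduced (cathode, E° = +0.55 V) and Ga³⁺/Ga is oxidized (anode).
E°cell = E°cat − E°an = +0.55 − (−0.55) = +1.10 V; n = 6.
Balancing gives 3 I2(s) + 2 Ga(s) → 6 I⁻(aq) + 2 Ga³⁺(aq); hence Q = [I⁻(aq)]^6·[Ga³⁺(aq)]^2 = 9.9×10^−15 (log Q = −14.004).
By the Nernst equation, E = +1.10 − (0.0592/6)·(−14.004) = +1.238 V.

+1.238 V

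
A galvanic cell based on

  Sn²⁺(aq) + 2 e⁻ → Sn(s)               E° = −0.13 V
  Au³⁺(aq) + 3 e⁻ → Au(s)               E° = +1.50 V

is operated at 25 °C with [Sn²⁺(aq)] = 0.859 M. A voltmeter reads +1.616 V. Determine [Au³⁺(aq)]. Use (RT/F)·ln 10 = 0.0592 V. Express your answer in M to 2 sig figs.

0.16 M

The Au³⁺/Au couple has the larger reduction potential, so it is the cathode: E°cell = +1.50 − (−0.13) = +1.63 V and n = 6.
Since E = E° − (0.0592/n)·log Q, log Q = n(E° − E)/0.0592 = 1.419.
Balancing electrons gives 2 Au³⁺(aq) + 3 Sn(s) → 2 Au(s) + 3 Sn²⁺(aq); thus Q = [Sn²⁺(aq)]^3 / [Au³⁺(aq)]^2.
Solving for the unknown gives log [Au³⁺(aq)] = −0.809, so [Au³⁺(aq)] ≈ 0.16 M.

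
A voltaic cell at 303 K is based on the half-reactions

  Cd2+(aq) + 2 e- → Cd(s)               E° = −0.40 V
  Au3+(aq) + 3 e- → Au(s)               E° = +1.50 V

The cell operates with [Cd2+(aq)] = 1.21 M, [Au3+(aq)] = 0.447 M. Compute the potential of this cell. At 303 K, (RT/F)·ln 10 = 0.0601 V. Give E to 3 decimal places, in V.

+1.891 V

Since E°(Au³⁺/Au) > E°(Cd²⁺/Cd), Au³⁺/Au serves as the cathode.
E°cell = +1.50 − (−0.40) = +1.90 V, with n = 6 electrons transferred.
The balanced reaction is 2 Au3+(aq) + 3 Cd(s) → 2 Au(s) + 3 Cd2+(aq), so Q = [Cd2+(aq)]^3 / [Au3+(aq)]^2 = 8.87 and log Q = 0.948.
By the Nernst equation, E = +1.90 − (0.0601/6)·(0.948) = +1.891 V.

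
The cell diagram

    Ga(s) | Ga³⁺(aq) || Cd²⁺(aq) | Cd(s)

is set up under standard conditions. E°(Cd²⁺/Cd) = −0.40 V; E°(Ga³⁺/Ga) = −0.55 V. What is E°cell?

By convention the left-hand electrode in cell notation is the anode (oxidation) and the right-hand electrode is the cathode (reduction).
E°cell = E°(right) − E°(left) = −0.40 − (−0.55) = +0.15 V.

+0.15 V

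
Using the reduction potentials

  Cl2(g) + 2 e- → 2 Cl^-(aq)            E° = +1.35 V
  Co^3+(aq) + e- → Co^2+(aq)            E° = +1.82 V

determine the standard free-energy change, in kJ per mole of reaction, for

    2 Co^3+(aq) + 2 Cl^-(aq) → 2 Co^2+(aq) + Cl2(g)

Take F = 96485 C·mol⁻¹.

In the reaction as written Co^3+(aq) is reduced, so the Co³⁺/Co²⁺ couple is the cathode and Cl₂/Cl⁻ is the anode.
E°cell = +1.82 − (+1.35) = +0.47 V; balancing electrons gives n = 2.
ΔG° = −nFE°cell = −(2)(96485)(+0.47) J/mol = −90.7 kJ/mol.

−90.7 kJ/mol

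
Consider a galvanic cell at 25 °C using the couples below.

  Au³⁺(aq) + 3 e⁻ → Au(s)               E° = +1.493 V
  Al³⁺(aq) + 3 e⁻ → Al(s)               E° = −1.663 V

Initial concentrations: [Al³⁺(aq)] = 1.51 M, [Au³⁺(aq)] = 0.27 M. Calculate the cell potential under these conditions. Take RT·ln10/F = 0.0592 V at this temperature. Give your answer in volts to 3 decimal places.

Au³⁺/Au is reduced (cathode, E° = +1.493 V) and Al³⁺/Al is oxidized (anode).
E°cell = +1.493 − (−1.663) = +3.156 V, with n = 3 electrons transferred.
The balanced reaction is Au³⁺(aq) + Al(s) → Au(s) + Al³⁺(aq), so Q = [Al³⁺(aq)] / [Au³⁺(aq)] = 5.59 and log Q = 0.748.
By the Nernst equation, E = +3.156 − (0.0592/3)·(0.748) = +3.141 V.

+3.141 V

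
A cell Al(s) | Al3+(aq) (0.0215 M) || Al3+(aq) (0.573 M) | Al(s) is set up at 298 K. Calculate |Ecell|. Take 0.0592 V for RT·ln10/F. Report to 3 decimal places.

For a concentration cell E°cell = 0, since both electrodes use the same couple.
The compartment with the higher Al3+(aq) concentration (0.573 M) acts as the cathode; ions are reduced there and produced at the dilute (0.0215 M) anode.
With n = 3, Ecell = −(0.0592/3)·log([dilute]/[conc]) = −(0.0592/3)·log(0.0215/0.573) = +0.028 V.

0.028 V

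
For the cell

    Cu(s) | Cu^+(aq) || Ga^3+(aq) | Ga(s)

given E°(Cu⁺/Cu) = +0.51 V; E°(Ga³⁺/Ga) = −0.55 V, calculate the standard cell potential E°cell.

−1.06 V

By convention the left-hand electrode in cell notation is the anode (oxidation) and the right-hand electrode is the cathode (reduction).
E°cell = E°(right) − E°(left) = −0.55 − (+0.51) = −1.06 V.
The negative sign shows that, as written, the cell would require an external voltage to drive the reaction.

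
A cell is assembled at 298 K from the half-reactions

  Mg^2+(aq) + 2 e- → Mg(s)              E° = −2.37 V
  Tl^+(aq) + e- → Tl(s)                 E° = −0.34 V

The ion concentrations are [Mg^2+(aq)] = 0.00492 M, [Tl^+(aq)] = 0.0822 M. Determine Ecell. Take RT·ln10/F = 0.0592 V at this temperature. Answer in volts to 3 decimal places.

Since E°(Tl⁺/Tl) > E°(Mg²⁺/Mg), Tl⁺/Tl serves as the cathode.
E°cell = E°cat − E°an = −0.34 − (−2.37) = +2.03 V; n = 2.
For the overall reaction 2 Tl^+(aq) + Mg(s) → 2 Tl(s) + Mg^2+(aq), Q = [Mg^2+(aq)] / [Tl^+(aq)]^2 = 0.728, giving log Q = −0.138.
Applying E = E° − (RT ln10/nF)·log Q gives +2.03 − (0.0592/2)(−0.138) = +2.034 V.

+2.034 V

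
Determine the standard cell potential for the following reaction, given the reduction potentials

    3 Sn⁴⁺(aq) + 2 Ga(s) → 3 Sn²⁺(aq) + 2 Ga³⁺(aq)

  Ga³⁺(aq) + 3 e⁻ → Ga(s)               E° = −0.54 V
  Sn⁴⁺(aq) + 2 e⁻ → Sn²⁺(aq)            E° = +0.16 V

In the reaction as written, Sn⁴⁺(aq) is reduced (cathode) and Ga³⁺(aq) is produced by oxidation at the anode.
E°cell = E°(cathode) − E°(anode) = +0.16 − (−0.54) = +0.70 V.

+0.70 V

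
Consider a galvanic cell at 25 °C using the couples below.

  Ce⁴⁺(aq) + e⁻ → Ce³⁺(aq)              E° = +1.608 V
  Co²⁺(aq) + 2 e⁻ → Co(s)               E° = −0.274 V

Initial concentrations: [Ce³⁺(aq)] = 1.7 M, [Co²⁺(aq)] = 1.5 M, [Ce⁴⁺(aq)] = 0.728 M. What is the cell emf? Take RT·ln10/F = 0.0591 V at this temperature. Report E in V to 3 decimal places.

+1.855 V

The Ce⁴⁺/Ce³⁺ couple has the more positive E°, so it is the cathode; Co²⁺/Co is the anode.
E°cell = E°cat − E°an = +1.608 − (−0.274) = +1.882 V; n = 2.
The balanced reaction is 2 Ce⁴⁺(aq) + Co(s) → 2 Ce³⁺(aq) + Co²⁺(aq), so Q = ([Ce³⁺(aq)]^2·[Co²⁺(aq)]) / [Ce⁴⁺(aq)]^2 = 8.18 and log Q = 0.913.
E = E° − (0.0591/n)·log Q = +1.882 − (0.0591/2)(0.913) = +1.855 V.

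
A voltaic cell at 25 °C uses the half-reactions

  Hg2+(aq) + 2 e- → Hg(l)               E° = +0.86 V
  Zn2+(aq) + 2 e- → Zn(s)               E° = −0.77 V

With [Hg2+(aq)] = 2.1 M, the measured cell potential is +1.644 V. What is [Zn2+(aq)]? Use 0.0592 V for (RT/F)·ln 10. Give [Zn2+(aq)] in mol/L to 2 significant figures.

0.71 M

Hg²⁺/Hg is the cathode (higher E°); E°cell = +0.86 − (−0.77) = +1.63 V with n = 2.
Rearranging E = E° − (0.0592/n)·log Q gives log Q = 2(+1.63 − (+1.644))/0.0592 = −0.473.
Balancing electrons gives Hg2+(aq) + Zn(s) → Hg(l) + Zn2+(aq); thus Q = [Zn2+(aq)] / [Hg2+(aq)].
Isolating [Zn2+(aq)] in Q = 10^{−0.473} yields log [Zn2+(aq)] = −0.151, i.e. 0.71 M.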